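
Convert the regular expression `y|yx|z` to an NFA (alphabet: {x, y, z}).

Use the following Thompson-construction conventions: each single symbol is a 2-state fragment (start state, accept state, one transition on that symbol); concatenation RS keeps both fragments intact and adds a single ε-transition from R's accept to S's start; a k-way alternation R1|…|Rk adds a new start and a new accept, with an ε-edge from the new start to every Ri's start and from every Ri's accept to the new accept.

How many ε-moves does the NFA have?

7

Building bottom-up:
Each of the 4 symbol leaves contributes 0 ε-transitions.
  yx = 1 ε-transition
  y|yx|z = 7 ε-transitions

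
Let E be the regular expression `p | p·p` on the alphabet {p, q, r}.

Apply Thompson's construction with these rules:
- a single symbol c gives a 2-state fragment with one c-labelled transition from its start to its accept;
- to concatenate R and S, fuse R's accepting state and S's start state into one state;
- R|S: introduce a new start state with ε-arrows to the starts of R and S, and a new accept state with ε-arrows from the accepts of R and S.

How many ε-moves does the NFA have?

By structural recursion:
Each of the 3 symbol leaves contributes 0 ε-transitions.
  p·p → 0 ε-transitions
  p | p·p → 4 ε-transitions

4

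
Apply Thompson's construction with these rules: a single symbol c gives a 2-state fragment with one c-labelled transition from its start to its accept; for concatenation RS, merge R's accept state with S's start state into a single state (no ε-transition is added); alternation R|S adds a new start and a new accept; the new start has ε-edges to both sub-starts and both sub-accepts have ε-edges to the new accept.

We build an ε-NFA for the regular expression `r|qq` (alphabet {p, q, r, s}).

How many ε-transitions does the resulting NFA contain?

Recursing over subexpressions:
Each of the 3 symbol leaves contributes 0 ε-transitions.
  qq = 0 ε-transitions
  r|qq = 4 ε-transitions

4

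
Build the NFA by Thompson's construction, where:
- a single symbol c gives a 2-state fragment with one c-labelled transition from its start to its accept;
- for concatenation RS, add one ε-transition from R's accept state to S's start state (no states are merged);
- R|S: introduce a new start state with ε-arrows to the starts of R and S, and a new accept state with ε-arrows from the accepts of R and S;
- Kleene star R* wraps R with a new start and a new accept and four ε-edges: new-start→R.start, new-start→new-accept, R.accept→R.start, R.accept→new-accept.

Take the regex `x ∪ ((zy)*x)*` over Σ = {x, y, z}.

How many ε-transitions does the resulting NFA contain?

14

Building bottom-up:
Each of the 4 symbol leaves contributes 0 ε-transitions.
  zy — 1 ε-transition
  (zy)* — 5 ε-transitions
  (zy)*x — 6 ε-transitions
  ((zy)*x)* — 10 ε-transitions
  x ∪ ((zy)*x)* — 14 ε-transitions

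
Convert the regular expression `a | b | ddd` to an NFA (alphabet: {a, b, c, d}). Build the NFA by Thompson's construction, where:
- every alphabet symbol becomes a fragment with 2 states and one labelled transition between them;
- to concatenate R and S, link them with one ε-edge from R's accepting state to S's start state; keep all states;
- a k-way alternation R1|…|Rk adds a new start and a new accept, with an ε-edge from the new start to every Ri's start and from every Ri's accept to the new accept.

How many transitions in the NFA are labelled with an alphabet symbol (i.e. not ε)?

5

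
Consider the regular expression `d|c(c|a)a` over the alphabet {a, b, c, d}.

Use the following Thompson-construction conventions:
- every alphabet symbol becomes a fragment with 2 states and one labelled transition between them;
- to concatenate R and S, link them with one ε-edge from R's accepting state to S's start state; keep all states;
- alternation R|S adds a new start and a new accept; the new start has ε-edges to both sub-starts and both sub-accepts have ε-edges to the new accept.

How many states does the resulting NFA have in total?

14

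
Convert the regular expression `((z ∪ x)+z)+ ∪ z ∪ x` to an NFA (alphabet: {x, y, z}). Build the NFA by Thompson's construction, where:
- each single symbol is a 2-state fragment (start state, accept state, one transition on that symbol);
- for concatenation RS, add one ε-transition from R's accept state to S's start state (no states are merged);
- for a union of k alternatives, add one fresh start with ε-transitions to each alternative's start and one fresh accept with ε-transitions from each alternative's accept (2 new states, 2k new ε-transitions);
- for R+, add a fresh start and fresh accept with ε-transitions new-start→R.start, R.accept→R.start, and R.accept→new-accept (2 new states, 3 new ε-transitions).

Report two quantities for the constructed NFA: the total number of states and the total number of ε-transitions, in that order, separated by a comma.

Building bottom-up:
Each of the 5 symbol leaves contributes 2 states and 0 ε-transitions.
  z ∪ x — 6 states, 4 ε-transitions
  (z ∪ x)+ — 8 states, 7 ε-transitions
  (z ∪ x)+z — 10 states, 8 ε-transitions
  ((z ∪ x)+z)+ — 12 states, 11 ε-transitions
  ((z ∪ x)+z)+ ∪ z ∪ x — 18 states, 17 ε-transitions

18, 17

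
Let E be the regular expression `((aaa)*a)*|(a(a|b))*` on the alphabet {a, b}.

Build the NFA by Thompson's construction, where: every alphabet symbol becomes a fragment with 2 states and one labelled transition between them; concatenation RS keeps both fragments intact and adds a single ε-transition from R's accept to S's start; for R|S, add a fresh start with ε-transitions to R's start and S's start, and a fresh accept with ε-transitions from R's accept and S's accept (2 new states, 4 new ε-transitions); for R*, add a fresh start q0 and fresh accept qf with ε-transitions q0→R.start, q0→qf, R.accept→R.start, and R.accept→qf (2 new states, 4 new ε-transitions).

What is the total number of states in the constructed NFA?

By structural recursion:
Each of the 7 symbol leaves contributes a 2-state fragment.
  aaa → 6 states
  (aaa)* → 8 states
  (aaa)*a → 10 states
  ((aaa)*a)* → 12 states
  a|b → 6 states
  a(a|b) → 8 states
  (a(a|b))* → 10 states
  ((aaa)*a)*|(a(a|b))* → 24 states

24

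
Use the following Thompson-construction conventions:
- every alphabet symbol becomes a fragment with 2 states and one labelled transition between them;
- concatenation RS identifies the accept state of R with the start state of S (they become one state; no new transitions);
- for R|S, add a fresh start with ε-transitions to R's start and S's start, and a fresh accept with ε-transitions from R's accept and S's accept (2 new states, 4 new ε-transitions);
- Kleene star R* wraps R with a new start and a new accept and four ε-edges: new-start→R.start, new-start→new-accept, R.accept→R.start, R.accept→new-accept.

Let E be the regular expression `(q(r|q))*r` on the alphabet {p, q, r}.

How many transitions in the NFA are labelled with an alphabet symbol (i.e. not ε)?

4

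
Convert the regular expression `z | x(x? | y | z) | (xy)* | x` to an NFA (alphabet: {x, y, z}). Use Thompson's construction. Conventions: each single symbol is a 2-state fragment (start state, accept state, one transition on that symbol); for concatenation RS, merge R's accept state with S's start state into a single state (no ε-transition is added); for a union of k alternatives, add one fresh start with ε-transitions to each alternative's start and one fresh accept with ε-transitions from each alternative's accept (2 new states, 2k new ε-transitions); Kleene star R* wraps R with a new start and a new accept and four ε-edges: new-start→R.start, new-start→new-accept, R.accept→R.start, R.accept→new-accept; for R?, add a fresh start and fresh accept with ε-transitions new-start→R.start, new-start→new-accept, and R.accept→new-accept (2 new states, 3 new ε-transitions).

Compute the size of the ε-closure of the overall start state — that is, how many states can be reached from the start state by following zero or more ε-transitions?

Compute the ε-closure size of each fragment's start state recursively; a symbol fragment's start has no outgoing ε-edge, so its closure is just itself (size 1).
  x? → |ε-closure| = 1 (new start) + 1 (body) + 1 (new accept, via ε) = 3
  x? | y | z → |ε-closure| = 1 (new start) + (3 + 1 + 1) + 1 (new accept, since some branch ε-reaches its own accept) = 7
  x(x? | y | z) → |ε-closure| equals the left operand's closure size = 1 (its accept is not ε-reachable, so the closure stops there)
  xy → same as the first factor's closure: |ε-closure| = 1
  (xy)* → |ε-closure| = 1 (new start) + 1 (body) + 1 (new accept) = 3
  z | x(x? | y | z) | (xy)* | x → |ε-closure| = 1 (new start) + (1 + 1 + 3 + 1) + 1 (new accept, since some branch ε-reaches its own accept) = 8

8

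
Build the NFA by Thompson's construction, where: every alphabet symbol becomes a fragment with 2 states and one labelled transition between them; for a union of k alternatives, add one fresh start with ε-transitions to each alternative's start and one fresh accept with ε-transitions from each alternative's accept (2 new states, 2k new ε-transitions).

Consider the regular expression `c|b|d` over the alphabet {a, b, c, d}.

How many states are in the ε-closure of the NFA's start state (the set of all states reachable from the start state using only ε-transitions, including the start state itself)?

4

Let C(F) = |ε-closure(F.start)| within fragment F, and note whether F accepts ε. Symbol fragments have C = 1 and do not accept ε. Then:
  c|b|d : new start ε-reaches every alternative's start; none of them accept ε, so the new accept is not reached: |closure| = 1 + 1 + 1 + 1 = 4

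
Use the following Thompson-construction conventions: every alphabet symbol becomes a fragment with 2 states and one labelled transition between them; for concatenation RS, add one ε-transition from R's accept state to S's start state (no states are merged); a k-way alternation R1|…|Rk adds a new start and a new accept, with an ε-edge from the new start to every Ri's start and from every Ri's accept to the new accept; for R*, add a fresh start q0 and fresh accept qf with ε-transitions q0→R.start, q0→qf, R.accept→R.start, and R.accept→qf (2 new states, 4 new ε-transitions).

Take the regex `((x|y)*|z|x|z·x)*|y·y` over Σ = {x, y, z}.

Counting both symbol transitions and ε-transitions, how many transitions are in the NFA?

34

Per subexpression:
Each of the 8 symbol leaves contributes 1 transition (1 symbol, 0 ε).
  x|y — 6 transitions (2 symbol, 4 ε)
  (x|y)* — 10 transitions (2 symbol, 8 ε)
  z·x — 3 transitions (2 symbol, 1 ε)
  (x|y)*|z|x|z·x — 23 transitions (6 symbol, 17 ε)
  ((x|y)*|z|x|z·x)* — 27 transitions (6 symbol, 21 ε)
  y·y — 3 transitions (2 symbol, 1 ε)
  ((x|y)*|z|x|z·x)*|y·y — 34 transitions (8 symbol, 26 ε)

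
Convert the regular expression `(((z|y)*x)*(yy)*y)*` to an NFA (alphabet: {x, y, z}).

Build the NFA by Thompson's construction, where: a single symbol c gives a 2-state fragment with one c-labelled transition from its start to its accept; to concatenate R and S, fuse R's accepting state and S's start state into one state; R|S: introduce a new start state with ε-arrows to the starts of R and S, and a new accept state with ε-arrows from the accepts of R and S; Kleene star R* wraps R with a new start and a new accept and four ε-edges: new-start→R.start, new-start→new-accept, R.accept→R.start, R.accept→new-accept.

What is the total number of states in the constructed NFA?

Building bottom-up:
Each of the 6 symbol leaves contributes a 2-state fragment.
  z|y — 6 states
  (z|y)* — 8 states
  (z|y)*x — 9 states
  ((z|y)*x)* — 11 states
  yy — 3 states
  (yy)* — 5 states
  ((z|y)*x)*(yy)*y — 16 states
  (((z|y)*x)*(yy)*y)* — 18 states

18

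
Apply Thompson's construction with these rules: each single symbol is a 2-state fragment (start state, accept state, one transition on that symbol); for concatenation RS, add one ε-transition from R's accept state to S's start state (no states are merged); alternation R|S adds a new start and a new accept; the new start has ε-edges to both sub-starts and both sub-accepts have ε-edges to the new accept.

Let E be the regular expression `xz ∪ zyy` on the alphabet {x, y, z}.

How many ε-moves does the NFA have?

Building bottom-up:
Each of the 5 symbol leaves contributes 0 ε-transitions.
  xz — 1 ε-transition
  zyy — 2 ε-transitions
  xz ∪ zyy — 7 ε-transitions

7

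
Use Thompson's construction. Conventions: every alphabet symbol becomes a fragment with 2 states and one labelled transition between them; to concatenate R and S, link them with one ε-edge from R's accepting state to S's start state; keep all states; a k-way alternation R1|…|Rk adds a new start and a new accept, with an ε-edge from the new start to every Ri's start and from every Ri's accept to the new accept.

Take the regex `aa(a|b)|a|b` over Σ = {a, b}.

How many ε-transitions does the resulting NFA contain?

12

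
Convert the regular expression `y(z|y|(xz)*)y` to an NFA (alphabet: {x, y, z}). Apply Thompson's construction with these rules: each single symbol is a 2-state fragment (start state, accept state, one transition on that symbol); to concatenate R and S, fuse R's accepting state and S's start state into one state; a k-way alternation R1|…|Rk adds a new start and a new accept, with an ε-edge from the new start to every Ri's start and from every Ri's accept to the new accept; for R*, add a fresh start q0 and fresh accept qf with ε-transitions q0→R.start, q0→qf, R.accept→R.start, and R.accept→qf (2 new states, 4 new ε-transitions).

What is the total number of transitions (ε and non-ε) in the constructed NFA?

16

Per subexpression:
Each of the 6 symbol leaves contributes 1 transition (1 symbol, 0 ε).
  xz = 2 transitions (2 symbol, 0 ε)
  (xz)* = 6 transitions (2 symbol, 4 ε)
  z|y|(xz)* = 14 transitions (4 symbol, 10 ε)
  y(z|y|(xz)*)y = 16 transitions (6 symbol, 10 ε)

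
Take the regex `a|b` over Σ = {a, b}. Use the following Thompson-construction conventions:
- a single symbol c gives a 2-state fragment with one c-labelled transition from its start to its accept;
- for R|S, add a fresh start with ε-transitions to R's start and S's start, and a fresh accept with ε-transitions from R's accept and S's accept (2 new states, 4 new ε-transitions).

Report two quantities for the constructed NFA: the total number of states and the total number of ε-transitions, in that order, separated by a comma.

Recursing over subexpressions:
Each of the 2 symbol leaves contributes 2 states and 0 ε-transitions.
  a|b — 6 states, 4 ε-transitions

6, 4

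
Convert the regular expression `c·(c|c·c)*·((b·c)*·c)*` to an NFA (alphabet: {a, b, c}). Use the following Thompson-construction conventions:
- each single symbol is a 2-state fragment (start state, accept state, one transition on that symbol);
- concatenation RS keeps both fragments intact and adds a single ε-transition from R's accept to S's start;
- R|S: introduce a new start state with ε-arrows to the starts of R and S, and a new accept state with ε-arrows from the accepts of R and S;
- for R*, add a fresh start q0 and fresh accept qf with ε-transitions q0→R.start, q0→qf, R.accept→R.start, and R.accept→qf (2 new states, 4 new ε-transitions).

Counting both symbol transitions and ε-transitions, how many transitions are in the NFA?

28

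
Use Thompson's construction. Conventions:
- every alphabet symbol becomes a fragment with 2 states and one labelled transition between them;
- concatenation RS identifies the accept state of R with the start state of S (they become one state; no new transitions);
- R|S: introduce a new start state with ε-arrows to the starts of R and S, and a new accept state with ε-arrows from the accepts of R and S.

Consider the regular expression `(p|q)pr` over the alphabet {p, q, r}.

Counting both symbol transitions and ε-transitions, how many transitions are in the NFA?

8

Recursing over subexpressions:
Each of the 4 symbol leaves contributes 1 transition (1 symbol, 0 ε).
  p|q : 6 transitions (2 symbol, 4 ε)
  (p|q)pr : 8 transitions (4 symbol, 4 ε)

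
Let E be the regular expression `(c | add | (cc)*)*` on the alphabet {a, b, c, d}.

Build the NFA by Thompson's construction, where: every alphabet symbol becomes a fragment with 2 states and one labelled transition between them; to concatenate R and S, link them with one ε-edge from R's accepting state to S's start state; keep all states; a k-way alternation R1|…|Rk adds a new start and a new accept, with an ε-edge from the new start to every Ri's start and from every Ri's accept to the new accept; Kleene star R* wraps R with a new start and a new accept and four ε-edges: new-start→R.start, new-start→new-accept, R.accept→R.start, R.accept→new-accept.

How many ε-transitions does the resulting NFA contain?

Per subexpression:
Each of the 6 symbol leaves contributes 0 ε-transitions.
  add : 2 ε-transitions
  cc : 1 ε-transition
  (cc)* : 5 ε-transitions
  c | add | (cc)* : 13 ε-transitions
  (c | add | (cc)*)* : 17 ε-transitions

17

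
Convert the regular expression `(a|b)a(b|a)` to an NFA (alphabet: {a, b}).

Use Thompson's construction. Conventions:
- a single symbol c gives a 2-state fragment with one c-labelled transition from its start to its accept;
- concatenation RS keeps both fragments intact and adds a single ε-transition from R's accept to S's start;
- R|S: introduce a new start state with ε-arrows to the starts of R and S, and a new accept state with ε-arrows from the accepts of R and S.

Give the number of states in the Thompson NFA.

By structural recursion:
Each of the 5 symbol leaves contributes a 2-state fragment.
  a|b = 6 states
  b|a = 6 states
  (a|b)a(b|a) = 14 states

14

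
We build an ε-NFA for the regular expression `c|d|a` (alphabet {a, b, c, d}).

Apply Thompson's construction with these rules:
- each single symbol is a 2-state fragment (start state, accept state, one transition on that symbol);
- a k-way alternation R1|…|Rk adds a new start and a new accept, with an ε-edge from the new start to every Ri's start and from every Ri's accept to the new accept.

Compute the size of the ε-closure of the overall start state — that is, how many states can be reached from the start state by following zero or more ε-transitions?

Let C(F) = |ε-closure(F.start)| within fragment F, and note whether F accepts ε. Symbol fragments have C = 1 and do not accept ε. Then:
  c|d|a : |ε-closure| = 1 + 1 + 1 + 1 = 4 (the new accept is not ε-reachable since no branch accepts ε)

4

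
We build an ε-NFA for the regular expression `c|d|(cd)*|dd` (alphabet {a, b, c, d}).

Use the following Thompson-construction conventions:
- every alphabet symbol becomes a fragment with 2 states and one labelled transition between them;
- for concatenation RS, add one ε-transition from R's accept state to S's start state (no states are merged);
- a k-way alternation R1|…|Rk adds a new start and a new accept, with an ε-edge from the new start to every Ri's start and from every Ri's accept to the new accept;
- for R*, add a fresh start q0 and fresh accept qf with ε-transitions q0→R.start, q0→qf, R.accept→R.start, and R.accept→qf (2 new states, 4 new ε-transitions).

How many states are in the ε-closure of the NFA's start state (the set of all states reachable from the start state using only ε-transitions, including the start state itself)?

Compute the ε-closure size of each fragment's start state recursively; a symbol fragment's start has no outgoing ε-edge, so its closure is just itself (size 1).
  cd : |ε-closure| equals the left operand's closure size = 1 (its accept is not ε-reachable, so the closure stops there)
  (cd)* : the star's fresh start ε-reaches both the body's start and the fresh accept: |ε-closure| = 2 + 1 = 3
  dd : |ε-closure| equals the left operand's closure size = 1 (its accept is not ε-reachable, so the closure stops there)
  c|d|(cd)*|dd : new start ε-reaches every alternative's start; at least one alternative accepts ε, so the union's new accept is reached too: |ε-closure| = 1 + 1 + 1 + 3 + 1 + 1 = 8

8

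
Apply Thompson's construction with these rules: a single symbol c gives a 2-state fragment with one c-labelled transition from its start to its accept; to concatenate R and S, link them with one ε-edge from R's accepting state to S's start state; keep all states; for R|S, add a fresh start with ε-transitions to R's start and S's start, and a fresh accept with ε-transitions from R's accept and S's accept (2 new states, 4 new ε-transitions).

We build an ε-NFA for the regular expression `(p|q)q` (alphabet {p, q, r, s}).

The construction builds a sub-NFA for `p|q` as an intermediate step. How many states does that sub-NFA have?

6

Fragment for `p|q`:
Each of the 2 symbol leaves contributes a 2-state fragment.
  p|q → 6 states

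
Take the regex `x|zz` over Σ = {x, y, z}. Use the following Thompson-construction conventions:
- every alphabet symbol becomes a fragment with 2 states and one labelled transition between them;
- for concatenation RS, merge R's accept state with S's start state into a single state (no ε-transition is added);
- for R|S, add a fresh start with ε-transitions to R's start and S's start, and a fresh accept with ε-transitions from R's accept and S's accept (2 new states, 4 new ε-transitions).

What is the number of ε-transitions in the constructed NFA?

Bottom-up over the parse tree:
Each of the 3 symbol leaves contributes 0 ε-transitions.
  zz : 0 ε-transitions
  x|zz : 4 ε-transitions

4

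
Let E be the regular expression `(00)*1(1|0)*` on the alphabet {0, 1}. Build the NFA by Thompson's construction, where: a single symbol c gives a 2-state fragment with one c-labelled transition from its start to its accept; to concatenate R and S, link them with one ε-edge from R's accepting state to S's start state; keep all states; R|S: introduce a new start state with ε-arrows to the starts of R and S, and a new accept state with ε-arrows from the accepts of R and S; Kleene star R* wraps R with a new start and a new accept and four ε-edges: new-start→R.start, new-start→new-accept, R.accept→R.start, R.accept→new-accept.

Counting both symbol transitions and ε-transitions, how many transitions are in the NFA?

20

Per subexpression:
Each of the 5 symbol leaves contributes 1 transition (1 symbol, 0 ε).
  00 = 3 transitions (2 symbol, 1 ε)
  (00)* = 7 transitions (2 symbol, 5 ε)
  1|0 = 6 transitions (2 symbol, 4 ε)
  (1|0)* = 10 transitions (2 symbol, 8 ε)
  (00)*1(1|0)* = 20 transitions (5 symbol, 15 ε)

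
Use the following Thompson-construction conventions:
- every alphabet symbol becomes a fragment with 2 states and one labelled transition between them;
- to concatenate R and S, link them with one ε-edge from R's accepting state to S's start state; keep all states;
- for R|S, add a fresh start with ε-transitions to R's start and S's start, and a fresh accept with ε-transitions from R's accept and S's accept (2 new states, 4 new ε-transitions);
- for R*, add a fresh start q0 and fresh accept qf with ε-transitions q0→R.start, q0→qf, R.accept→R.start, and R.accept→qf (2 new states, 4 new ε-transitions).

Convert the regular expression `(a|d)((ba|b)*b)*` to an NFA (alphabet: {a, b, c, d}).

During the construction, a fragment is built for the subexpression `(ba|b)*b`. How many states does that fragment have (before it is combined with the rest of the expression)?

12

Fragment for `(ba|b)*b`:
Each of the 4 symbol leaves contributes a 2-state fragment.
  ba = 4 states
  ba|b = 8 states
  (ba|b)* = 10 states
  (ba|b)*b = 12 states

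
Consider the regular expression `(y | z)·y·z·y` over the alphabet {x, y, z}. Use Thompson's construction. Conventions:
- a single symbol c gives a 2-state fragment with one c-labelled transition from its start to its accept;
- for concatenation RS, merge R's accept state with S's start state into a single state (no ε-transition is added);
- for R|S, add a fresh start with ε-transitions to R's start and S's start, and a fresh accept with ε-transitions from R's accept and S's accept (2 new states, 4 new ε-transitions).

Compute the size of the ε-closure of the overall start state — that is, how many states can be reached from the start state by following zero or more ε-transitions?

Work bottom-up. For each fragment F, track |ε-closure(F.start)| and whether F's accept lies in that closure (i.e. whether F accepts ε). A single-symbol fragment has closure size 1 and does not accept ε.
  y | z — C = 1 + 1 + 1 = 3 (the new accept is not ε-reachable since no branch accepts ε)
  (y | z)·y·z·y — C equals the left operand's closure size = 3 (its accept is not ε-reachable, so the closure stops there)

3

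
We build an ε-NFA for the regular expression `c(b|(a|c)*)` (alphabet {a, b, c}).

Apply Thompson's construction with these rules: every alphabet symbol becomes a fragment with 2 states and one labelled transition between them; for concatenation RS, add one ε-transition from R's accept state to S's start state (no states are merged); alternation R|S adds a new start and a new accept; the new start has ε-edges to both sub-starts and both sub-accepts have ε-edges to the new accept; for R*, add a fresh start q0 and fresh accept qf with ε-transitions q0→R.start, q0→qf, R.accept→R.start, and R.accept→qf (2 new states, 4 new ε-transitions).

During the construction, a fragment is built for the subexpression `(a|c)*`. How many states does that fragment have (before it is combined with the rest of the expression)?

Fragment for `(a|c)*`:
Each of the 2 symbol leaves contributes a 2-state fragment.
  a|c — 6 states
  (a|c)* — 8 states

8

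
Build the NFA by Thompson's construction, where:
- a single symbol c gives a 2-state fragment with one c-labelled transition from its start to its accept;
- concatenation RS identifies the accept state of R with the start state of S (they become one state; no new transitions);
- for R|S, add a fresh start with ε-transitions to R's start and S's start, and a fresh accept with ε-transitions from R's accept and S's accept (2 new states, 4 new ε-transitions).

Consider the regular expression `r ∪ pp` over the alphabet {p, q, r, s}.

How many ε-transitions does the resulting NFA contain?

4

Recursing over subexpressions:
Each of the 3 symbol leaves contributes 0 ε-transitions.
  pp → 0 ε-transitions
  r ∪ pp → 4 ε-transitions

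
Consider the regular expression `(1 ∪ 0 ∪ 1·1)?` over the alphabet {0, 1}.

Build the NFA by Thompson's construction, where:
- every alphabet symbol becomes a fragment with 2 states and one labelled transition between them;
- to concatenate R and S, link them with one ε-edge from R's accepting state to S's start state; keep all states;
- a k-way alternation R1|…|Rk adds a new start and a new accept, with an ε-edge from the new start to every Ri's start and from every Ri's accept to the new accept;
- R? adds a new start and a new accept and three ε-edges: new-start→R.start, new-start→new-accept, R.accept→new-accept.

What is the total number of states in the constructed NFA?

12

By structural recursion:
Each of the 4 symbol leaves contributes a 2-state fragment.
  1·1 = 4 states
  1 ∪ 0 ∪ 1·1 = 10 states
  (1 ∪ 0 ∪ 1·1)? = 12 states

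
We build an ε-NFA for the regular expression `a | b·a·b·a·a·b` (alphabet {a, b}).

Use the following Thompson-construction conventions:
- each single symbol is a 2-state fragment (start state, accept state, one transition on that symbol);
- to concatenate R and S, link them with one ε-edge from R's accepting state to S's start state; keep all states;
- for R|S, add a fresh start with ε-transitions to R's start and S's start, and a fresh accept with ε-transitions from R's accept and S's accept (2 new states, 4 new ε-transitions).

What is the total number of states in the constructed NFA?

16

Building bottom-up:
Each of the 7 symbol leaves contributes a 2-state fragment.
  b·a·b·a·a·b = 12 states
  a | b·a·b·a·a·b = 16 states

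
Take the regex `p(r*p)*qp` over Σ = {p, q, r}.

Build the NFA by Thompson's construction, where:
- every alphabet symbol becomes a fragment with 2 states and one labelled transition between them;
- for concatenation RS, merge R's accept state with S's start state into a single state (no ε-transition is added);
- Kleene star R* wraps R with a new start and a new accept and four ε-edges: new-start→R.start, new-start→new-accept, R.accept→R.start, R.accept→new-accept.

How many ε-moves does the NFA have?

Building bottom-up:
Each of the 5 symbol leaves contributes 0 ε-transitions.
  r* → 4 ε-transitions
  r*p → 4 ε-transitions
  (r*p)* → 8 ε-transitions
  p(r*p)*qp → 8 ε-transitions

8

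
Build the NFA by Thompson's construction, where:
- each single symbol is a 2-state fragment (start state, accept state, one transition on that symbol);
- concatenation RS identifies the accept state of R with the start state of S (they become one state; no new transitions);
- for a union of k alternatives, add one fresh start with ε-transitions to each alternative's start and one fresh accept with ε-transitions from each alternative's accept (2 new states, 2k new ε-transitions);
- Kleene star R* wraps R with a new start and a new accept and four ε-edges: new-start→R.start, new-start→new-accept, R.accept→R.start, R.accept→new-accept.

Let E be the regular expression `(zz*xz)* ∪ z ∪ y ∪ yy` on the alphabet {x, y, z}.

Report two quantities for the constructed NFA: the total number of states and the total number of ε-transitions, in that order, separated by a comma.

18, 16

Recursing over subexpressions:
Each of the 8 symbol leaves contributes 2 states and 0 ε-transitions.
  z* — 4 states, 4 ε-transitions
  zz*xz — 7 states, 4 ε-transitions
  (zz*xz)* — 9 states, 8 ε-transitions
  yy — 3 states, 0 ε-transitions
  (zz*xz)* ∪ z ∪ y ∪ yy — 18 states, 16 ε-transitions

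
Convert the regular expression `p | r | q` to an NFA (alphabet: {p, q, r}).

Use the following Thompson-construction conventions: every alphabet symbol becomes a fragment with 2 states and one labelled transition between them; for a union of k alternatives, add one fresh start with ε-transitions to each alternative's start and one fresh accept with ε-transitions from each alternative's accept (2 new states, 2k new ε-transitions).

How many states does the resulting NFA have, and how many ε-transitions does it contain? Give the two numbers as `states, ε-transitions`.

8, 6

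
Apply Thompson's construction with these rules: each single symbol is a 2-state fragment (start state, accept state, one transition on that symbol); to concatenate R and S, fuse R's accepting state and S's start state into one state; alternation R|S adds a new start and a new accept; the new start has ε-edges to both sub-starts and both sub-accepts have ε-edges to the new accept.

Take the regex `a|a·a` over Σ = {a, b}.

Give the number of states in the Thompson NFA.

7

Recursing over subexpressions:
Each of the 3 symbol leaves contributes a 2-state fragment.
  a·a — 3 states
  a|a·a — 7 states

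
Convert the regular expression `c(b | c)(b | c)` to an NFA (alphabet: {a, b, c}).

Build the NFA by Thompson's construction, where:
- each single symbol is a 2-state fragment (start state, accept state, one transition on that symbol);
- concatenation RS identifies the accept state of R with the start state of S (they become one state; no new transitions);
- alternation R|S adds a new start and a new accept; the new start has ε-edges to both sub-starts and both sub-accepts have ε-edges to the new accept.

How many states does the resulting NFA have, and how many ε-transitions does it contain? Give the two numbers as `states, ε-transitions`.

Bottom-up over the parse tree:
Each of the 5 symbol leaves contributes 2 states and 0 ε-transitions.
  b | c → 6 states, 4 ε-transitions
  b | c → 6 states, 4 ε-transitions
  c(b | c)(b | c) → 12 states, 8 ε-transitions

12, 8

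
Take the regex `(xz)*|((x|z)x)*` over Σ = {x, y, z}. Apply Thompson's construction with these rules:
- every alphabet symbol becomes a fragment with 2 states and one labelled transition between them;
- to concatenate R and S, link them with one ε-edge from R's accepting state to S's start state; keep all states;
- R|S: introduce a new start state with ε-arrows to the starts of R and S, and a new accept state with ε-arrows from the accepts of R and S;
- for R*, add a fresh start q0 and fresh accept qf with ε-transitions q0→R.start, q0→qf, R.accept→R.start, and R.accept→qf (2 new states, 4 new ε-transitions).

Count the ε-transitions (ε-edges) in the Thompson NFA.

Bottom-up over the parse tree:
Each of the 5 symbol leaves contributes 0 ε-transitions.
  xz = 1 ε-transition
  (xz)* = 5 ε-transitions
  x|z = 4 ε-transitions
  (x|z)x = 5 ε-transitions
  ((x|z)x)* = 9 ε-transitions
  (xz)*|((x|z)x)* = 18 ε-transitions

18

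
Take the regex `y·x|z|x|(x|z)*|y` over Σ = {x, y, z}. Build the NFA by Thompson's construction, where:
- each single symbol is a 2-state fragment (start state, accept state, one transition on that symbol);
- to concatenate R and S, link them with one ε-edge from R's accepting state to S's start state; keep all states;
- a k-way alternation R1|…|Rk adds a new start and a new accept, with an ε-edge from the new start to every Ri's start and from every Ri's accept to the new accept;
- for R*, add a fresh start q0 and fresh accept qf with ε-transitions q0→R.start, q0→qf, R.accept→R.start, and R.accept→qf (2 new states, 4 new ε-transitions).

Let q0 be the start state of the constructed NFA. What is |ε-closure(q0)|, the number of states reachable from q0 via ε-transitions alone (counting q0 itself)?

Let C(F) = |ε-closure(F.start)| within fragment F, and note whether F accepts ε. Symbol fragments have C = 1 and do not accept ε. Then:
  y·x → same as the first factor's closure: |ε-closure| = 1
  x|z → |ε-closure| = 1 + 1 + 1 = 3 (the new accept is not ε-reachable since no branch accepts ε)
  (x|z)* → the star's fresh start ε-reaches both the body's start and the fresh accept: |ε-closure| = 2 + 3 = 5
  y·x|z|x|(x|z)*|y → new start ε-reaches every alternative's start; at least one alternative accepts ε, so the union's new accept is reached too: |ε-closure| = 1 + 1 + 1 + 1 + 5 + 1 + 1 = 11

11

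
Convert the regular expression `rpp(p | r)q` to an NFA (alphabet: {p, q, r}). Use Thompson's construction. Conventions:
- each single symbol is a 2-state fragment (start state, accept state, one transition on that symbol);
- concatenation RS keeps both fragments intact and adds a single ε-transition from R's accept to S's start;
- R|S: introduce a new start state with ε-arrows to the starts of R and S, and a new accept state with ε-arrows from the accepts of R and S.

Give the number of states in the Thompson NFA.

Bottom-up over the parse tree:
Each of the 6 symbol leaves contributes a 2-state fragment.
  p | r = 6 states
  rpp(p | r)q = 14 states

14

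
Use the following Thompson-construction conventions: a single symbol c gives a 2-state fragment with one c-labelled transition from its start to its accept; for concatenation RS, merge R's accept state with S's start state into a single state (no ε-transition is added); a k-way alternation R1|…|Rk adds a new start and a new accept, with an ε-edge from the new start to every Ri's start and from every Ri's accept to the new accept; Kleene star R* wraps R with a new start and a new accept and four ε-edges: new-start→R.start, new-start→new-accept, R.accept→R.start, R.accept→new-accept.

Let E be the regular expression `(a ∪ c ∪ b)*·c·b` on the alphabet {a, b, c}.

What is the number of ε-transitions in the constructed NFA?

10

By structural recursion:
Each of the 5 symbol leaves contributes 0 ε-transitions.
  a ∪ c ∪ b → 6 ε-transitions
  (a ∪ c ∪ b)* → 10 ε-transitions
  (a ∪ c ∪ b)*·c·b → 10 ε-transitions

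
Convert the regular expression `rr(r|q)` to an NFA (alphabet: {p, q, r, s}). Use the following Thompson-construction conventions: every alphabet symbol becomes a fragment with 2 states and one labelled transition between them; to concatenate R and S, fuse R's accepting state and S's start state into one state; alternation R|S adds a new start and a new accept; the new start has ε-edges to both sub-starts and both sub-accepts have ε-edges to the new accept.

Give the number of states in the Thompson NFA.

8

By structural recursion:
Each of the 4 symbol leaves contributes a 2-state fragment.
  r|q → 6 states
  rr(r|q) → 8 states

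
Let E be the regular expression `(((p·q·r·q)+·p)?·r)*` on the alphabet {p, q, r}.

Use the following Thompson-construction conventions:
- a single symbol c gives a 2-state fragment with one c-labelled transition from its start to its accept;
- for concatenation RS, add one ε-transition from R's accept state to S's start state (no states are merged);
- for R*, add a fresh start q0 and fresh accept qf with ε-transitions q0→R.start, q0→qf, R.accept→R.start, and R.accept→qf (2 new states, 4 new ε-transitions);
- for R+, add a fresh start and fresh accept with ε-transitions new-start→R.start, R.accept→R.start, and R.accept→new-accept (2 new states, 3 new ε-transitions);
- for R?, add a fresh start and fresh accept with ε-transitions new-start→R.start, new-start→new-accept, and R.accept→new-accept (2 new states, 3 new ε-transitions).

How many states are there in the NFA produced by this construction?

Bottom-up over the parse tree:
Each of the 6 symbol leaves contributes a 2-state fragment.
  p·q·r·q : 8 states
  (p·q·r·q)+ : 10 states
  (p·q·r·q)+·p : 12 states
  ((p·q·r·q)+·p)? : 14 states
  ((p·q·r·q)+·p)?·r : 16 states
  (((p·q·r·q)+·p)?·r)* : 18 states

18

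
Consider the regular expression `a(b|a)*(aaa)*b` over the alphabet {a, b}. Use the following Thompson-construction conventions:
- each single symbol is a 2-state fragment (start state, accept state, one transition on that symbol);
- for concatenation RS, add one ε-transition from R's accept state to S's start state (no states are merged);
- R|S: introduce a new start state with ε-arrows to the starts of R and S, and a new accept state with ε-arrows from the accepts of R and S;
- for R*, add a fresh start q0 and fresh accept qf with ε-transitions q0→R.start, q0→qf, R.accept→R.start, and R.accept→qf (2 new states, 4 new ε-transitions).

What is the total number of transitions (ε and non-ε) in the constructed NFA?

24

Building bottom-up:
Each of the 7 symbol leaves contributes 1 transition (1 symbol, 0 ε).
  b|a — 6 transitions (2 symbol, 4 ε)
  (b|a)* — 10 transitions (2 symbol, 8 ε)
  aaa — 5 transitions (3 symbol, 2 ε)
  (aaa)* — 9 transitions (3 symbol, 6 ε)
  a(b|a)*(aaa)*b — 24 transitions (7 symbol, 17 ε)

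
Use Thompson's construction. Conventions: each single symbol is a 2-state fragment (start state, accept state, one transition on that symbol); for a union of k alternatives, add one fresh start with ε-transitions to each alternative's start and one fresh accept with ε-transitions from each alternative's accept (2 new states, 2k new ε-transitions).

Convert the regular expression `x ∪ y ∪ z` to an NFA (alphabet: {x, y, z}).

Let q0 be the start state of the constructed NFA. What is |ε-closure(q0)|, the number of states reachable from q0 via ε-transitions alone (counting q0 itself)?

4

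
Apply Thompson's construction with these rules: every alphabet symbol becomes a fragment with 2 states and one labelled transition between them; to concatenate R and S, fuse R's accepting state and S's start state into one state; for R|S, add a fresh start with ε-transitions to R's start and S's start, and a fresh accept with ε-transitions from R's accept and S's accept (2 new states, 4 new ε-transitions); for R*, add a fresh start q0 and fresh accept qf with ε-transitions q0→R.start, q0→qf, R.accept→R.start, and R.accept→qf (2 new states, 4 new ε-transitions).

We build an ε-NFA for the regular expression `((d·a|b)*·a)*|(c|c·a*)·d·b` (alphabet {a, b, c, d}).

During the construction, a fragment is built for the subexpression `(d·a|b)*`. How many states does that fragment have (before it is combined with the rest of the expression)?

Fragment for `(d·a|b)*`:
Each of the 3 symbol leaves contributes a 2-state fragment.
  d·a — 3 states
  d·a|b — 7 states
  (d·a|b)* — 9 states

9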